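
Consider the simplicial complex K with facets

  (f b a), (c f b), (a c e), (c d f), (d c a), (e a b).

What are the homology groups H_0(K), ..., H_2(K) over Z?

H_0 ≅ Z,  H_1 ≅ Z,  H_2 = 0.

We work with the vertex ordering a < b < c < d < e < f. The simplices of K, each written with vertices in increasing order, are:

  0-simplices (6): a, b, c, d, e, f
  1-simplices (12): ab, ac, ad, ae, af, bc, be, bf, cd, ce, cf, df
  2-simplices (6): abe, abf, acd, ace, bcf, cdf

giving chain groups C_0 ≅ Z^6, C_1 ≅ Z^12, C_2 ≅ Z^6.

Boundary ∂_1: C_1 → C_0 sends each edge [p,q] (with p < q) to q − p. For instance
  ∂cd = d − c.
The resulting 6×12 matrix has rank 5, and its Smith normal form has invariant factors (1,1,1,1,1).

The boundary map ∂_2: C_2 → C_1 acts by ∂[p,q,r] = [q,r] − [p,r] + [p,q]. For instance
  ∂acd = cd − ad + ac,
  ∂ace = ce − ae + ac.
This gives a 12×6 integer matrix of rank 6; reducing to Smith normal form yields diagonal entries (1,1,1,1,1,1).

Computing H_k = (kernel of ∂_k) / (image of ∂_{k+1}):

  H_0: rank C_0 − rank ∂_1 = 6 − 5 = 1, and the invariant factors of ∂_1 are all 1, so H_0 ≅ Z.
  H_1: rank ker ∂_1 − rank ∂_2 = (12 − 5) − 6 = 1, and the invariant factors of ∂_2 are all 1, so H_1 ≅ Z.
  H_2: rank ker ∂_2 − rank ∂_3 = (6 − 6) − 0 = 0, and there is no ∂_3, so H_2 ≅ 0.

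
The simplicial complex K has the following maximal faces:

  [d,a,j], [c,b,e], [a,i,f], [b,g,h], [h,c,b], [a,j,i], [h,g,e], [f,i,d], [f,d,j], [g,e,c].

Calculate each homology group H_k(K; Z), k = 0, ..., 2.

Fix the vertex order a < b < c < d < e < f < g < h < i < j and write every simplex with vertices in increasing order. Then dim K = 2 and the simplices of K are:

  0-simplices (10): a, b, c, d, e, f, g, h, i, j
  1-simplices (20): ad, af, ai, aj, bc, be, bg, bh, ce, cg, ch, df, di, dj, eg, eh, fi, fj, gh, ij
  2-simplices (10): adj, afi, aij, bce, bch, bgh, ceg, dfi, dfj, egh

so the chain groups are C_0 ≅ Z^10, C_1 ≅ Z^20, C_2 ≅ Z^10.

∂_1: C_1 → C_0 sends each edge [p,q] (with p < q) to q − p. For instance
  ∂ch = h − c.
This gives a 10×20 integer matrix of rank 8; reducing to Smith normal form yields diagonal entries (1,1,1,1,1,1,1,1).

∂_2: C_2 → C_1 acts by ∂[p,q,r] = [q,r] − [p,r] + [p,q]. For instance
  ∂dfj = fj − dj + df,
  ∂bce = ce − be + bc.
As a 20×10 matrix over Z this has rank 10, with invariant factors (1,1,1,1,1,1,1,1,1,1).

Now H_k = ker ∂_k / im ∂_{k+1}, so:

  H_0: rank C_0 − rank ∂_1 = 10 − 8 = 2, and the invariant factors of ∂_1 are all 1, so H_0 = Z^2.
  H_1: rank ker ∂_1 − rank ∂_2 = (20 − 8) − 10 = 2, and the invariant factors of ∂_2 are all 1, so H_1 = Z^2.
  H_2: rank ker ∂_2 − rank ∂_3 = (10 − 10) − 0 = 0, and there is no ∂_3, so H_2 = 0.

H_0 ≅ Z^2,  H_1 ≅ Z^2,  H_2 = 0.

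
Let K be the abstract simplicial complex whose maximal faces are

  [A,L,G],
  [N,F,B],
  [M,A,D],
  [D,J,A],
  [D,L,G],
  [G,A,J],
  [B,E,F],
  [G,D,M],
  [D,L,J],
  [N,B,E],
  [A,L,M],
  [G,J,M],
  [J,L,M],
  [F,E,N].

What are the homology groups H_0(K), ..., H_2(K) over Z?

H_0 = Z^2,  H_1 = Z/2,  H_2 = Z.

Take the total order A < B < D < E < F < G < J < L < M < N on the vertex set. Then K (dimension 2) consists of the simplices:

  0-simplices (10): A, B, D, E, F, G, J, L, M, N
  1-simplices (21): AD, AG, AJ, AL, AM, BE, BF, BN, DG, DJ, DL, DM, EF, EN, FN, GJ, GL, GM, JL, JM, LM
  2-simplices (14): ADJ, ADM, AGJ, AGL, ALM, BEF, BEN, BFN, DGL, DGM, DJL, EFN, GJM, JLM

giving chain groups C_0 ≅ Z^10, C_1 ≅ Z^21, C_2 ≅ Z^14.

Boundary ∂_1: C_1 → C_0 is given by ∂[p,q] = [q] − [p]. For instance
  ∂JM = M − J.
The 10×21 boundary matrix has rank 8 and Smith normal form diag(1,1,1,1,1,1,1,1).

∂_2: C_2 → C_1 sends each 2-simplex [p,q,r] to [q,r] − [p,r] + [p,q]. For instance
  ∂DGM = GM − DM + DG,
  ∂JLM = LM − JM + JL.
As a 21×14 matrix over Z this has rank 13, with invariant factors (1,1,1,1,1,1,1,1,1,1,1,1,2).

Reading off H_k = ker ∂_k / im ∂_{k+1}:

  H_0: rank C_0 − rank ∂_1 = 10 − 8 = 2, and the invariant factors of ∂_1 are all 1, so H_0 ≅ Z^2.
  H_1: rank ker ∂_1 − rank ∂_2 = (21 − 8) − 13 = 0, and ∂_2 has invariant factor 2 > 1, so H_1 ≅ Z/2.
  H_2: rank ker ∂_2 − rank ∂_3 = (14 − 13) − 0 = 1, and there is no ∂_3, so H_2 ≅ Z.

As a check, the Euler characteristic is 10 − 21 + 14 = 3, which agrees with 2 − 0 + 1 = 3.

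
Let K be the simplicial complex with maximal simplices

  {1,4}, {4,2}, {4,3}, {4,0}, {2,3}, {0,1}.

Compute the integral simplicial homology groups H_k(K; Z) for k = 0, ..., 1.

H_0 ≅ Z,  H_1 ≅ Z^2.

Take the total order 0 < 1 < 2 < 3 < 4 on the vertex set. Then K (dimension 1) consists of the simplices:

  0-simplices (5): [0], [1], [2], [3], [4]
  1-simplices (6): [0,1], [0,4], [1,4], [2,3], [2,4], [3,4]

so the chain groups are C_0 ≅ Z^5, C_1 ≅ Z^6.

The boundary map ∂_1: C_1 → C_0 is given by ∂[p,q] = [q] − [p]. For instance
  ∂[0,1] = [1] − [0].
As a 5×6 matrix over Z this has rank 4, with invariant factors (1,1,1,1).

Computing H_k = (kernel of ∂_k) / (image of ∂_{k+1}):

  H_0: rank C_0 − rank ∂_1 = 5 − 4 = 1, and the invariant factors of ∂_1 are all 1, so H_0 = Z.
  H_1: rank ker ∂_1 − rank ∂_2 = (6 − 4) − 0 = 2, and there is no ∂_2, so H_1 = Z^2.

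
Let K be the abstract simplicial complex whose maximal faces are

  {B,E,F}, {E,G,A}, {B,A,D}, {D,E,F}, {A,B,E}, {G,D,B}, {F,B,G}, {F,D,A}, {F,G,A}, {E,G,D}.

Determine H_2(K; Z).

K has 6 vertices, 15 edges, 10 triangles.
rank ∂_2 = 10, rank ∂_3 = 0 ⇒ b_2 = 10 − 10 − 0 = 0. So H_2 = 0.

H_2 ≅ 0.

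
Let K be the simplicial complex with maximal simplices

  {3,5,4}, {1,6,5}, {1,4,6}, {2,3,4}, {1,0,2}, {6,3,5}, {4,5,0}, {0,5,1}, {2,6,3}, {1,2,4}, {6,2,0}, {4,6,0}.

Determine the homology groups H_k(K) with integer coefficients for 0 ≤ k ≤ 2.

Order the vertices as 0 < 1 < 2 < 3 < 4 < 5 < 6. Listing each simplex with vertices in this order, K has dimension 2 with simplices:

  0-simplices (7): [0], [1], [2], [3], [4], [5], [6]
  1-simplices (18): [0,1], [0,2], [0,4], [0,5], [0,6], [1,2], [1,4], [1,5], [1,6], [2,3], [2,4], [2,6], [3,4], [3,5], [3,6], [4,5], [4,6], [5,6]
  2-simplices (12): [0,1,2], [0,1,5], [0,2,6], [0,4,5], [0,4,6], [1,2,4], [1,4,6], [1,5,6], [2,3,4], [2,3,6], [3,4,5], [3,5,6]

Hence C_0 ≅ Z^7, C_1 ≅ Z^18, C_2 ≅ Z^12.

The boundary map ∂_1: C_1 → C_0 maps an edge to its endpoints' difference, ∂[p,q] = q − p.
This gives a 7×18 integer matrix of rank 6; reducing to Smith normal form yields diagonal entries (1,1,1,1,1,1).

∂_2: C_2 → C_1 maps a triangle to the signed sum of its edges. For instance
  ∂[2,3,6] = [3,6] − [2,6] + [2,3],
  ∂[1,2,4] = [2,4] − [1,4] + [1,2].
As a 18×12 matrix over Z this has rank 12, with invariant factors (1,1,1,1,1,1,1,1,1,1,1,2).

Computing H_k = (kernel of ∂_k) / (image of ∂_{k+1}):

  H_0: rank C_0 − rank ∂_1 = 7 − 6 = 1, and the invariant factors of ∂_1 are all 1, so H_0 = Z.
  H_1: rank ker ∂_1 − rank ∂_2 = (18 − 6) − 12 = 0, and ∂_2 has invariant factor 2 > 1, so H_1 = Z_2.
  H_2: rank ker ∂_2 − rank ∂_3 = (12 − 12) − 0 = 0, and there is no ∂_3, so H_2 = 0.

H_0 = Z,  H_1 = Z_2,  H_2 = 0.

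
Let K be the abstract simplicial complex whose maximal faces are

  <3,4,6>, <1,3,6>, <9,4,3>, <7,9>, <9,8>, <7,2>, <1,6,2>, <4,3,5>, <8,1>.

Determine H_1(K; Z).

K has 9 vertices, 15 edges, 5 triangles.
rank ∂_1 = 8, rank ∂_2 = 5 ⇒ b_1 = 15 − 8 − 5 = 2; all invariant factors of ∂_2 are 1 so no torsion. So H_1 = Z^2.

H_1 ≅ Z^2.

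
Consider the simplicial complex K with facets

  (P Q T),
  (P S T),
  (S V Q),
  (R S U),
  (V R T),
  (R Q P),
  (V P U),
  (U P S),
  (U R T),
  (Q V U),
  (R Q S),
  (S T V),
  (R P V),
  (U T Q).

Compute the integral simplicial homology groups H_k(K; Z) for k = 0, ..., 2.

H_0 ≅ Z,  H_1 ≅ Z^2,  H_2 ≅ Z.

Take the total order P < Q < R < S < T < U < V on the vertex set. Then K (dimension 2) consists of the simplices:

  0-simplices (7): P, Q, R, S, T, U, V
  1-simplices (21): PQ, PR, PS, PT, PU, PV, QR, QS, QT, QU, QV, RS, RT, RU, RV, ST, SU, SV, TU, TV, UV
  2-simplices (14): PQR, PQT, PRV, PST, PSU, PUV, QRS, QSV, QTU, QUV, RSU, RTU, RTV, STV

Hence C_0 ≅ Z^7, C_1 ≅ Z^21, C_2 ≅ Z^14.

Boundary ∂_1: C_1 → C_0 sends each edge [p,q] (with p < q) to q − p. For instance
  ∂SU = U − S.
The 7×21 boundary matrix has rank 6 and Smith normal form diag(1,1,1,1,1,1).

Boundary ∂_2: C_2 → C_1 maps a triangle to the signed sum of its edges. For instance
  ∂PUV = UV − PV + PU,
  ∂PSU = SU − PU + PS.
As a 21×14 matrix over Z this has rank 13, with invariant factors (1,1,1,1,1,1,1,1,1,1,1,1,1).

Now H_k = ker ∂_k / im ∂_{k+1}, so:

  H_0: rank C_0 − rank ∂_1 = 7 − 6 = 1, and the invariant factors of ∂_1 are all 1, so H_0 = Z.
  H_1: rank ker ∂_1 − rank ∂_2 = (21 − 6) − 13 = 2, and the invariant factors of ∂_2 are all 1, so H_1 = Z^2.
  H_2: rank ker ∂_2 − rank ∂_3 = (14 − 13) − 0 = 1, and there is no ∂_3, so H_2 = Z.

As a check, the Euler characteristic is 7 − 21 + 14 = 0, which agrees with 1 − 2 + 1 = 0.
(K is a triangulation of the torus T^2.)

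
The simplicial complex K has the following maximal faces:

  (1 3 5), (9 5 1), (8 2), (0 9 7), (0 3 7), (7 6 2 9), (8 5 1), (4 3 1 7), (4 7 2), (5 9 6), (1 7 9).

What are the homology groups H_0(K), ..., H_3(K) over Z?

H_0 = Z,  H_1 = Z,  H_2 = 0,  H_3 = 0.

Fix the vertex order 0 < 1 < 2 < 3 < 4 < 5 < 6 < 7 < 8 < 9 and write every simplex with vertices in increasing order. Then dim K = 3 and the simplices of K are:

  0-simplices (10): [0], [1], [2], [3], [4], [5], [6], [7], [8], [9]
  1-simplices (24): (24 of them)
  2-simplices (16): [0,3,7], [0,7,9], [1,3,4], [1,3,5], [1,3,7], [1,4,7], [1,5,8], [1,5,9], [1,7,9], [2,4,7], [2,6,7], [2,6,9], [2,7,9], [3,4,7], [5,6,9], [6,7,9]
  3-simplices (2): [1,3,4,7], [2,6,7,9]

so the chain groups are C_0 ≅ Z^10, C_1 ≅ Z^24, C_2 ≅ Z^16, C_3 ≅ Z^2.

∂_1: C_1 → C_0 maps an edge to its endpoints' difference, ∂[p,q] = q − p. For instance
  ∂[6,9] = [9] − [6].
This gives a 10×24 integer matrix of rank 9; reducing to Smith normal form yields diagonal entries (1,1,1,1,1,1,1,1,1).

∂_2: C_2 → C_1 acts by ∂[p,q,r] = [q,r] − [p,r] + [p,q]. For instance
  ∂[2,6,9] = [6,9] − [2,9] + [2,6],
  ∂[1,7,9] = [7,9] − [1,9] + [1,7].
This gives a 24×16 integer matrix of rank 14; reducing to Smith normal form yields diagonal entries (1,1,1,1,1,1,1,1,1,1,1,1,1,1).

The boundary map ∂_3: C_3 → C_2 sends each 3-simplex σ to the alternating sum Σ_i (−1)^i (σ with its i-th vertex removed). For instance
  ∂[2,6,7,9] = [6,7,9] − [2,7,9] + [2,6,9] − [2,6,7],
  ∂[1,3,4,7] = [3,4,7] − [1,4,7] + [1,3,7] − [1,3,4].
The 16×2 boundary matrix has rank 2 and Smith normal form diag(1,1).

Now H_k = ker ∂_k / im ∂_{k+1}, so:

  H_0: rank C_0 − rank ∂_1 = 10 − 9 = 1, and the invariant factors of ∂_1 are all 1, so H_0 = Z.
  H_1: rank ker ∂_1 − rank ∂_2 = (24 − 9) − 14 = 1, and the invariant factors of ∂_2 are all 1, so H_1 = Z.
  H_2: rank ker ∂_2 − rank ∂_3 = (16 − 14) − 2 = 0, and the invariant factors of ∂_3 are all 1, so H_2 = 0.
  H_3: rank ker ∂_3 − rank ∂_4 = (2 − 2) − 0 = 0, and there is no ∂_4, so H_3 = 0.

As a check, the Euler characteristic is 10 − 24 + 16 − 2 = 0, which agrees with 1 − 1 + 0 − 0 = 0.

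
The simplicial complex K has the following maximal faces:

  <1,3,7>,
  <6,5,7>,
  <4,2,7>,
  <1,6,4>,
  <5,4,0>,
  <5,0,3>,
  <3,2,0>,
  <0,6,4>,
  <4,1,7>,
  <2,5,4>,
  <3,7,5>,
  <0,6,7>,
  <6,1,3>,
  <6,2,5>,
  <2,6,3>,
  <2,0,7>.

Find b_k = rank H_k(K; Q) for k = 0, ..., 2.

b_0 = 1, b_1 = 2, b_2 = 1.

Take the total order 0 < 1 < 2 < 3 < 4 < 5 < 6 < 7 on the vertex set. Then K (dimension 2) consists of the simplices:

  0-simplices (8): [0], [1], [2], [3], [4], [5], [6], [7]
  1-simplices (24): (24 of them)
  2-simplices (16): [0,2,3], [0,2,7], [0,3,5], [0,4,5], [0,4,6], [0,6,7], [1,3,6], [1,3,7], [1,4,6], [1,4,7], [2,3,6], [2,4,5], [2,4,7], [2,5,6], [3,5,7], [5,6,7]

giving chain groups C_0 ≅ Z^8, C_1 ≅ Z^24, C_2 ≅ Z^16.

Boundary ∂_1: C_1 → C_0 sends each edge [p,q] (with p < q) to q − p. For instance
  ∂[2,6] = [6] − [2].
The resulting 8×24 matrix has rank 7, and its Smith normal form has invariant factors (1,1,1,1,1,1,1).

Boundary ∂_2: C_2 → C_1 maps a triangle to the signed sum of its edges. For instance
  ∂[2,3,6] = [3,6] − [2,6] + [2,3],
  ∂[1,4,6] = [4,6] − [1,6] + [1,4].
As a 24×16 matrix over Z this has rank 15, with invariant factors (1,1,1,1,1,1,1,1,1,1,1,1,1,1,1).

From H_k ≅ ker(∂_k) / im(∂_{k+1}) we obtain:

  H_0: rank C_0 − rank ∂_1 = 8 − 7 = 1, and the invariant factors of ∂_1 are all 1, so H_0 = Z.
  H_1: rank ker ∂_1 − rank ∂_2 = (24 − 7) − 15 = 2, and the invariant factors of ∂_2 are all 1, so H_1 = Z^2.
  H_2: rank ker ∂_2 − rank ∂_3 = (16 − 15) − 0 = 1, and there is no ∂_3, so H_2 = Z.

(K is a triangulation of the torus T^2.)

Hence the Betti numbers are b_0 = 1, b_1 = 2, b_2 = 1.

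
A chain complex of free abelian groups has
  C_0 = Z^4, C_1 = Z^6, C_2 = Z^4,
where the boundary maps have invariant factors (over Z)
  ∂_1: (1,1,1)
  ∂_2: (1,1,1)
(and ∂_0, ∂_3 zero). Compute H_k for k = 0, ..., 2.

H_0 ≅ Z,  H_1 = 0,  H_2 ≅ Z.

H_0: b_0 = 4 − 0 − 3 = 1; torsion from ∂_1 factors > 1: none. So H_0 ≅ Z.
H_1: b_1 = 6 − 3 − 3 = 0; torsion from ∂_2 factors > 1: none. So H_1 ≅ 0.
H_2: b_2 = 4 − 3 − 0 = 1; torsion from ∂_3 factors > 1: none. So H_2 ≅ Z.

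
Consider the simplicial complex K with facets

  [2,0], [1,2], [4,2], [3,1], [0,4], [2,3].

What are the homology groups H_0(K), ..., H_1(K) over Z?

H_0 ≅ Z,  H_1 ≅ Z^2.

We work with the vertex ordering 0 < 1 < 2 < 3 < 4. The simplices of K, each written with vertices in increasing order, are:

  0-simplices (5): [0], [1], [2], [3], [4]
  1-simplices (6): [0,2], [0,4], [1,2], [1,3], [2,3], [2,4]

Hence C_0 ≅ Z^5, C_1 ≅ Z^6.

Boundary ∂_1: C_1 → C_0 sends each edge [p,q] (with p < q) to q − p. For instance
  ∂[2,4] = [4] − [2].
As a 5×6 matrix over Z this has rank 4, with invariant factors (1,1,1,1).

From H_k ≅ ker(∂_k) / im(∂_{k+1}) we obtain:

  H_0: rank C_0 − rank ∂_1 = 5 − 4 = 1, and the invariant factors of ∂_1 are all 1, so H_0 ≅ Z.
  H_1: rank ker ∂_1 − rank ∂_2 = (6 − 4) − 0 = 2, and there is no ∂_2, so H_1 ≅ Z^2.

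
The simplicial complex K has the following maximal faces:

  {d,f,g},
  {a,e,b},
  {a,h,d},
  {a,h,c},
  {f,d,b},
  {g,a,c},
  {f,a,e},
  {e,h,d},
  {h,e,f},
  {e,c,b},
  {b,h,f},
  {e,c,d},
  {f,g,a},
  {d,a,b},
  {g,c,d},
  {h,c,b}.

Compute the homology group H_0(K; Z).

Fix the vertex order a < b < c < d < e < f < g < h and write every simplex with vertices in increasing order. Then dim K = 2 and the simplices of K are:

  0-simplices (8): a, b, c, d, e, f, g, h
  1-simplices (24): ab, ac, ad, ae, af, ag, ah, bc, bd, be, bf, bh, cd, ce, cg, ch, de, df, dg, dh, ef, eh, fg, fh
  2-simplices (16): abd, abe, acg, ach, adh, aef, afg, bce, bch, bdf, bfh, cde, cdg, deh, dfg, efh

so the chain groups are C_0 ≅ Z^8, C_1 ≅ Z^24, C_2 ≅ Z^16.

The boundary map ∂_1: C_1 → C_0 maps an edge to its endpoints' difference, ∂[p,q] = q − p.
As a 8×24 matrix over Z this has rank 7, with invariant factors (1,1,1,1,1,1,1).

Boundary ∂_2: C_2 → C_1 acts by ∂[p,q,r] = [q,r] − [p,r] + [p,q]. For instance
  ∂dfg = fg − dg + df,
  ∂adh = dh − ah + ad.
The 24×16 boundary matrix has rank 15 and Smith normal form diag(1,1,1,1,1,1,1,1,1,1,1,1,1,1,1).

Reading off H_k = ker ∂_k / im ∂_{k+1}:

  H_0: rank C_0 − rank ∂_1 = 8 − 7 = 1, and the invariant factors of ∂_1 are all 1, so H_0 ≅ Z.

H_0 ≅ Z.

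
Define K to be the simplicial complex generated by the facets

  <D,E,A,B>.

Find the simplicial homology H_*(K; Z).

H_0 = Z,  H_1 = 0,  H_2 = 0,  H_3 = 0.

We work with the vertex ordering A < B < D < E. The simplices of K, each written with vertices in increasing order, are:

  0-simplices (4): A, B, D, E
  1-simplices (6): AB, AD, AE, BD, BE, DE
  2-simplices (4): ABD, ABE, ADE, BDE
  3-simplices (1): ABDE

Hence C_0 ≅ Z^4, C_1 ≅ Z^6, C_2 ≅ Z^4, C_3 ≅ Z^1.

Boundary ∂_1: C_1 → C_0 maps an edge to its endpoints' difference, ∂[p,q] = q − p. For instance
  ∂DE = E − D.
The resulting 4×6 matrix has rank 3, and its Smith normal form has invariant factors (1,1,1).

The boundary map ∂_2: C_2 → C_1 maps a triangle to the signed sum of its edges. For instance
  ∂ADE = DE − AE + AD,
  ∂ABE = BE − AE + AB.
This gives a 6×4 integer matrix of rank 3; reducing to Smith normal form yields diagonal entries (1,1,1).

Boundary ∂_3: C_3 → C_2 sends each 3-simplex σ to the alternating sum Σ_i (−1)^i (σ with its i-th vertex removed). For instance
  ∂ABDE = BDE − ADE + ABE − ABD.
The resulting 4×1 matrix has rank 1, and its Smith normal form has invariant factors (1).

Computing H_k = (kernel of ∂_k) / (image of ∂_{k+1}):

  H_0: rank C_0 − rank ∂_1 = 4 − 3 = 1, and the invariant factors of ∂_1 are all 1, so H_0 ≅ Z.
  H_1: rank ker ∂_1 − rank ∂_2 = (6 − 3) − 3 = 0, and the invariant factors of ∂_2 are all 1, so H_1 ≅ 0.
  H_2: rank ker ∂_2 − rank ∂_3 = (4 − 3) − 1 = 0, and the invariant factors of ∂_3 are all 1, so H_2 ≅ 0.
  H_3: rank ker ∂_3 − rank ∂_4 = (1 − 1) − 0 = 0, and there is no ∂_4, so H_3 ≅ 0.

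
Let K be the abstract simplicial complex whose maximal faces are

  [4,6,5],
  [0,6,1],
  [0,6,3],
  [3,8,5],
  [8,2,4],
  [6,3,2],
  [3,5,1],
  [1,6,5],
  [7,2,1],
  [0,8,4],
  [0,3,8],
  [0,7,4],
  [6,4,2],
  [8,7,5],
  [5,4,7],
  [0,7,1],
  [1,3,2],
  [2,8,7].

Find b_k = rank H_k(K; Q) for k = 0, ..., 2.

b_0 = 1, b_1 = 1, b_2 = 0.

K has 9 vertices, 27 edges, 18 triangles.
rank ∂_0 = 0, rank ∂_1 = 8 ⇒ b_0 = 9 − 0 − 8 = 1; all invariant factors of ∂_1 are 1 so no torsion. So H_0 ≅ Z.
rank ∂_1 = 8, rank ∂_2 = 18 ⇒ b_1 = 27 − 8 − 18 = 1; ∂_2 has invariant factor(s) [2] giving torsion. So H_1 ≅ Z ⊕ Z/2Z.
rank ∂_2 = 18, rank ∂_3 = 0 ⇒ b_2 = 18 − 18 − 0 = 0. So H_2 ≅ 0.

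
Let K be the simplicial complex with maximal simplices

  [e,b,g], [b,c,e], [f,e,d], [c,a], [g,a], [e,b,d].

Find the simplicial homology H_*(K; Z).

Order the vertices as a < b < c < d < e < f < g. Listing each simplex with vertices in this order, K has dimension 2 with simplices:

  0-simplices (7): a, b, c, d, e, f, g
  1-simplices (11): ac, ag, bc, bd, be, bg, ce, de, df, ef, eg
  2-simplices (4): bce, bde, beg, def

so the chain groups are C_0 ≅ Z^7, C_1 ≅ Z^11, C_2 ≅ Z^4.

The boundary map ∂_1: C_1 → C_0 sends each edge [p,q] (with p < q) to q − p.
The 7×11 boundary matrix has rank 6 and Smith normal form diag(1,1,1,1,1,1).

∂_2: C_2 → C_1 maps a triangle to the signed sum of its edges. For instance
  ∂def = ef − df + de,
  ∂bce = ce − be + bc.
As a 11×4 matrix over Z this has rank 4, with invariant factors (1,1,1,1).

From H_k ≅ ker(∂_k) / im(∂_{k+1}) we obtain:

  H_0: rank C_0 − rank ∂_1 = 7 − 6 = 1, and the invariant factors of ∂_1 are all 1, so H_0 ≅ Z.
  H_1: rank ker ∂_1 − rank ∂_2 = (11 − 6) − 4 = 1, and the invariant factors of ∂_2 are all 1, so H_1 ≅ Z.
  H_2: rank ker ∂_2 − rank ∂_3 = (4 − 4) − 0 = 0, and there is no ∂_3, so H_2 ≅ 0.

As a check, the Euler characteristic is 7 − 11 + 4 = 0, which agrees with 1 − 1 + 0 = 0.

H_0 = Z,  H_1 = Z,  H_2 = 0.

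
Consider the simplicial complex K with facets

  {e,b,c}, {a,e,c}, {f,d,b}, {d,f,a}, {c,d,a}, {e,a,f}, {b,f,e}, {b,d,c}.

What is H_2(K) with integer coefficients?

H_2 ≅ Z.

K has 6 vertices, 12 edges, 8 triangles.
rank ∂_2 = 7, rank ∂_3 = 0 ⇒ b_2 = 8 − 7 − 0 = 1. So H_2 ≅ Z.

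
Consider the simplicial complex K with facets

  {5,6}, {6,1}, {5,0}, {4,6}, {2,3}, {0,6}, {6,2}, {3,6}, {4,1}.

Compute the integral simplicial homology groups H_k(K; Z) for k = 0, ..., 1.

H_0 = Z,  H_1 = Z^3.

Order the vertices as 0 < 1 < 2 < 3 < 4 < 5 < 6. Listing each simplex with vertices in this order, K has dimension 1 with simplices:

  0-simplices (7): [0], [1], [2], [3], [4], [5], [6]
  1-simplices (9): [0,5], [0,6], [1,4], [1,6], [2,3], [2,6], [3,6], [4,6], [5,6]

so the chain groups are C_0 ≅ Z^7, C_1 ≅ Z^9.

The boundary map ∂_1: C_1 → C_0 maps an edge to its endpoints' difference, ∂[p,q] = q − p.
This gives a 7×9 integer matrix of rank 6; reducing to Smith normal form yields diagonal entries (1,1,1,1,1,1).

Reading off H_k = ker ∂_k / im ∂_{k+1}:

  H_0: rank C_0 − rank ∂_1 = 7 − 6 = 1, and the invariant factors of ∂_1 are all 1, so H_0 = Z.
  H_1: rank ker ∂_1 − rank ∂_2 = (9 − 6) − 0 = 3, and there is no ∂_2, so H_1 = Z^3.

(K is a triangulation of a wedge of 3 circles.)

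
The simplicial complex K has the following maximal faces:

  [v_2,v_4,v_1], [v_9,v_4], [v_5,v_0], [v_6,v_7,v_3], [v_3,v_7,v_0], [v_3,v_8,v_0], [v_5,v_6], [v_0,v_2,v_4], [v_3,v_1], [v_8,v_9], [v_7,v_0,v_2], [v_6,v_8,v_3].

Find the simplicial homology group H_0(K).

H_0 = Z.

Order the vertices as v_0 < v_1 < v_2 < v_3 < v_4 < v_5 < v_6 < v_7 < v_8 < v_9. Listing each simplex with vertices in this order, K has dimension 2 with simplices:

  0-simplices (10): [v_0], [v_1], [v_2], [v_3], [v_4], [v_5], [v_6], [v_7], [v_8], [v_9]
  1-simplices (19): (19 of them)
  2-simplices (7): [v_0,v_2,v_4], [v_0,v_2,v_7], [v_0,v_3,v_7], [v_0,v_3,v_8], [v_1,v_2,v_4], [v_3,v_6,v_7], [v_3,v_6,v_8]

so the chain groups are C_0 ≅ Z^10, C_1 ≅ Z^19, C_2 ≅ Z^7.

Boundary ∂_1: C_1 → C_0 sends each edge [p,q] (with p < q) to q − p.
The resulting 10×19 matrix has rank 9, and its Smith normal form has invariant factors (1,1,1,1,1,1,1,1,1).

∂_2: C_2 → C_1 maps a triangle to the signed sum of its edges. For instance
  ∂[v_0,v_3,v_8] = [v_3,v_8] − [v_0,v_8] + [v_0,v_3],
  ∂[v_0,v_3,v_7] = [v_3,v_7] − [v_0,v_7] + [v_0,v_3].
The 19×7 boundary matrix has rank 7 and Smith normal form diag(1,1,1,1,1,1,1).

Computing H_k = (kernel of ∂_k) / (image of ∂_{k+1}):

  H_0: rank C_0 − rank ∂_1 = 10 − 9 = 1, and the invariant factors of ∂_1 are all 1, so H_0 ≅ Z.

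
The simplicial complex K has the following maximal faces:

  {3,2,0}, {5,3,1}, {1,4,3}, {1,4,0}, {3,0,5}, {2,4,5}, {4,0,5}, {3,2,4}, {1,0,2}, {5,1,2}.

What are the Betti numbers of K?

We work with the vertex ordering 0 < 1 < 2 < 3 < 4 < 5. The simplices of K, each written with vertices in increasing order, are:

  0-simplices (6): [0], [1], [2], [3], [4], [5]
  1-simplices (15): [0,1], [0,2], [0,3], [0,4], [0,5], [1,2], [1,3], [1,4], [1,5], [2,3], [2,4], [2,5], [3,4], [3,5], [4,5]
  2-simplices (10): [0,1,2], [0,1,4], [0,2,3], [0,3,5], [0,4,5], [1,2,5], [1,3,4], [1,3,5], [2,3,4], [2,4,5]

Hence C_0 ≅ Z^6, C_1 ≅ Z^15, C_2 ≅ Z^10.

The boundary map ∂_1: C_1 → C_0 sends each edge [p,q] (with p < q) to q − p.
The 6×15 boundary matrix has rank 5 and Smith normal form diag(1,1,1,1,1).

The boundary map ∂_2: C_2 → C_1 sends each 2-simplex [p,q,r] to [q,r] − [p,r] + [p,q]. For instance
  ∂[0,4,5] = [4,5] − [0,5] + [0,4],
  ∂[0,2,3] = [2,3] − [0,3] + [0,2].
This gives a 15×10 integer matrix of rank 10; reducing to Smith normal form yields diagonal entries (1,1,1,1,1,1,1,1,1,2).

Now H_k = ker ∂_k / im ∂_{k+1}, so:

  H_0: rank C_0 − rank ∂_1 = 6 − 5 = 1, and the invariant factors of ∂_1 are all 1, so H_0 = Z.
  H_1: rank ker ∂_1 − rank ∂_2 = (15 − 5) − 10 = 0, and ∂_2 has invariant factor 2 > 1, so H_1 = Z/2Z.
  H_2: rank ker ∂_2 − rank ∂_3 = (10 − 10) − 0 = 0, and there is no ∂_3, so H_2 = 0.

As a check, the Euler characteristic is 6 − 15 + 10 = 1, which agrees with 1 − 0 + 0 = 1.
(K is a triangulation of the real projective plane RP^2.)

Hence the Betti numbers are b_0 = 1, b_1 = 0, b_2 = 0.

b_0 = 1, b_1 = 0, b_2 = 0.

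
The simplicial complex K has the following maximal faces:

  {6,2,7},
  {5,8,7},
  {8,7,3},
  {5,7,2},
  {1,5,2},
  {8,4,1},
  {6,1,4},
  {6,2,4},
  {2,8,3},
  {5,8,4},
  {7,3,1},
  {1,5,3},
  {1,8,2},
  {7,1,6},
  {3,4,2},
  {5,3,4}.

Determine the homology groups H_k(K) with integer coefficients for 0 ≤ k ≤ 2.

Order the vertices as 1 < 2 < 3 < 4 < 5 < 6 < 7 < 8. Listing each simplex with vertices in this order, K has dimension 2 with simplices:

  0-simplices (8): [1], [2], [3], [4], [5], [6], [7], [8]
  1-simplices (24): (24 of them)
  2-simplices (16): [1,2,5], [1,2,8], [1,3,5], [1,3,7], [1,4,6], [1,4,8], [1,6,7], [2,3,4], [2,3,8], [2,4,6], [2,5,7], [2,6,7], [3,4,5], [3,7,8], [4,5,8], [5,7,8]

giving chain groups C_0 ≅ Z^8, C_1 ≅ Z^24, C_2 ≅ Z^16.

The boundary map ∂_1: C_1 → C_0 is given by ∂[p,q] = [q] − [p]. For instance
  ∂[4,8] = [8] − [4].
The resulting 8×24 matrix has rank 7, and its Smith normal form has invariant factors (1,1,1,1,1,1,1).

The boundary map ∂_2: C_2 → C_1 sends each 2-simplex [p,q,r] to [q,r] − [p,r] + [p,q]. For instance
  ∂[1,4,8] = [4,8] − [1,8] + [1,4],
  ∂[1,3,7] = [3,7] − [1,7] + [1,3].
The resulting 24×16 matrix has rank 15, and its Smith normal form has invariant factors (1,1,1,1,1,1,1,1,1,1,1,1,1,1,1).

Computing H_k = (kernel of ∂_k) / (image of ∂_{k+1}):

  H_0: rank C_0 − rank ∂_1 = 8 − 7 = 1, and the invariant factors of ∂_1 are all 1, so H_0 = Z.
  H_1: rank ker ∂_1 − rank ∂_2 = (24 − 7) − 15 = 2, and the invariant factors of ∂_2 are all 1, so H_1 = Z^2.
  H_2: rank ker ∂_2 − rank ∂_3 = (16 − 15) − 0 = 1, and there is no ∂_3, so H_2 = Z.

As a check, the Euler characteristic is 8 − 24 + 16 = 0, which agrees with 1 − 2 + 1 = 0.
(K is a triangulation of the torus T^2.)

H_0 ≅ Z,  H_1 ≅ Z^2,  H_2 ≅ Z.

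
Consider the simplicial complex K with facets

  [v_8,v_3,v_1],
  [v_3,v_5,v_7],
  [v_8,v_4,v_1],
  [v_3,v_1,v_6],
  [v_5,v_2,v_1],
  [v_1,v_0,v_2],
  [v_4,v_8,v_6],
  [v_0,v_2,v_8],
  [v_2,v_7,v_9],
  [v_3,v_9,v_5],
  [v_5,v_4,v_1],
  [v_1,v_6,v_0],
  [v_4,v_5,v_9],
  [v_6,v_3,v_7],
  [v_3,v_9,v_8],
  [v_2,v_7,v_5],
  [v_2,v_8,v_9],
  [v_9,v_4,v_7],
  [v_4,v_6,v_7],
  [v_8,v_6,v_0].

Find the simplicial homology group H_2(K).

Order the vertices as v_0 < v_1 < v_2 < v_3 < v_4 < v_5 < v_6 < v_7 < v_8 < v_9. Listing each simplex with vertices in this order, K has dimension 2 with simplices:

  0-simplices (10): [v_0], [v_1], [v_2], [v_3], [v_4], [v_5], [v_6], [v_7], [v_8], [v_9]
  1-simplices (30): (30 of them)
  2-simplices (20): (20 of them)

so the chain groups are C_0 ≅ Z^10, C_1 ≅ Z^30, C_2 ≅ Z^20.

The boundary map ∂_1: C_1 → C_0 is given by ∂[p,q] = [q] − [p]. For instance
  ∂[v_3,v_6] = [v_6] − [v_3].
The 10×30 boundary matrix has rank 9 and Smith normal form diag(1,1,1,1,1,1,1,1,1).

∂_2: C_2 → C_1 acts by ∂[p,q,r] = [q,r] − [p,r] + [p,q]. For instance
  ∂[v_1,v_4,v_8] = [v_4,v_8] − [v_1,v_8] + [v_1,v_4],
  ∂[v_1,v_4,v_5] = [v_4,v_5] − [v_1,v_5] + [v_1,v_4].
This gives a 30×20 integer matrix of rank 20; reducing to Smith normal form yields diagonal entries (1,1,1,1,1,1,1,1,1,1,1,1,1,1,1,1,1,1,1,2).

Now H_k = ker ∂_k / im ∂_{k+1}, so:

  H_2: rank ker ∂_2 − rank ∂_3 = (20 − 20) − 0 = 0, and there is no ∂_3, so H_2 = 0.

H_2 = 0.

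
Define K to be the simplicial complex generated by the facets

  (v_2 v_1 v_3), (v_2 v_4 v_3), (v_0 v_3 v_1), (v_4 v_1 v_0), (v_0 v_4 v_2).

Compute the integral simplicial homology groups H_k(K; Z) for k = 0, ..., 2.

H_0 ≅ Z,  H_1 ≅ Z,  H_2 = 0.

Take the total order v_0 < v_1 < v_2 < v_3 < v_4 on the vertex set. Then K (dimension 2) consists of the simplices:

  0-simplices (5): [v_0], [v_1], [v_2], [v_3], [v_4]
  1-simplices (10): [v_0,v_1], [v_0,v_2], [v_0,v_3], [v_0,v_4], [v_1,v_2], [v_1,v_3], [v_1,v_4], [v_2,v_3], [v_2,v_4], [v_3,v_4]
  2-simplices (5): [v_0,v_1,v_3], [v_0,v_1,v_4], [v_0,v_2,v_4], [v_1,v_2,v_3], [v_2,v_3,v_4]

so the chain groups are C_0 ≅ Z^5, C_1 ≅ Z^10, C_2 ≅ Z^5.

The boundary map ∂_1: C_1 → C_0 maps an edge to its endpoints' difference, ∂[p,q] = q − p.
This gives a 5×10 integer matrix of rank 4; reducing to Smith normal form yields diagonal entries (1,1,1,1).

Boundary ∂_2: C_2 → C_1 maps a triangle to the signed sum of its edges. For instance
  ∂[v_0,v_1,v_3] = [v_1,v_3] − [v_0,v_3] + [v_0,v_1],
  ∂[v_0,v_1,v_4] = [v_1,v_4] − [v_0,v_4] + [v_0,v_1].
As a 10×5 matrix over Z this has rank 5, with invariant factors (1,1,1,1,1).

Now H_k = ker ∂_k / im ∂_{k+1}, so:

  H_0: rank C_0 − rank ∂_1 = 5 − 4 = 1, and the invariant factors of ∂_1 are all 1, so H_0 ≅ Z.
  H_1: rank ker ∂_1 − rank ∂_2 = (10 − 4) − 5 = 1, and the invariant factors of ∂_2 are all 1, so H_1 ≅ Z.
  H_2: rank ker ∂_2 − rank ∂_3 = (5 − 5) − 0 = 0, and there is no ∂_3, so H_2 ≅ 0.

As a check, the Euler characteristic is 5 − 10 + 5 = 0, which agrees with 1 − 1 + 0 = 0.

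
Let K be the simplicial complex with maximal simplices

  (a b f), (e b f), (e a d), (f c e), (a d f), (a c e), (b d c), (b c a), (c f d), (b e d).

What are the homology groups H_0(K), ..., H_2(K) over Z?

K has 6 vertices, 15 edges, 10 triangles.
rank ∂_0 = 0, rank ∂_1 = 5 ⇒ b_0 = 6 − 0 − 5 = 1; all invariant factors of ∂_1 are 1 so no torsion. So H_0 ≅ Z.
rank ∂_1 = 5, rank ∂_2 = 10 ⇒ b_1 = 15 − 5 − 10 = 0; ∂_2 has invariant factor(s) [2] giving torsion. So H_1 ≅ Z/2.
rank ∂_2 = 10, rank ∂_3 = 0 ⇒ b_2 = 10 − 10 − 0 = 0. So H_2 ≅ 0.

H_0 ≅ Z,  H_1 ≅ Z/2,  H_2 = 0.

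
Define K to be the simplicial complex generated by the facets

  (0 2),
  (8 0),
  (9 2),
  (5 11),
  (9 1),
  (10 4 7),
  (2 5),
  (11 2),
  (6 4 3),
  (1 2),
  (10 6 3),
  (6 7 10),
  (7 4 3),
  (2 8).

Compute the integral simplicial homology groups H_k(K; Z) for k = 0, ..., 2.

We work with the vertex ordering 0 < 1 < 2 < 3 < 4 < 5 < 6 < 7 < 8 < 9 < 10 < 11. The simplices of K, each written with vertices in increasing order, are:

  0-simplices (12): [0], [1], [2], [3], [4], [5], [6], [7], [8], [9], [10], [11]
  1-simplices (19): [0,2], [0,8], [1,2], [1,9], [2,5], [2,8], [2,9], [2,11], [3,4], [3,6], [3,7], [3,10], [4,6], [4,7], [4,10], [5,11], [6,7], [6,10], [7,10]
  2-simplices (5): [3,4,6], [3,4,7], [3,6,10], [4,7,10], [6,7,10]

Hence C_0 ≅ Z^12, C_1 ≅ Z^19, C_2 ≅ Z^5.

The boundary map ∂_1: C_1 → C_0 sends each edge [p,q] (with p < q) to q − p. For instance
  ∂[6,7] = [7] − [6].
As a 12×19 matrix over Z this has rank 10, with invariant factors (1,1,1,1,1,1,1,1,1,1).

The boundary map ∂_2: C_2 → C_1 sends each 2-simplex [p,q,r] to [q,r] − [p,r] + [p,q]. For instance
  ∂[4,7,10] = [7,10] − [4,10] + [4,7],
  ∂[6,7,10] = [7,10] − [6,10] + [6,7].
This gives a 19×5 integer matrix of rank 5; reducing to Smith normal form yields diagonal entries (1,1,1,1,1).

From H_k ≅ ker(∂_k) / im(∂_{k+1}) we obtain:

  H_0: rank C_0 − rank ∂_1 = 12 − 10 = 2, and the invariant factors of ∂_1 are all 1, so H_0 ≅ Z^2.
  H_1: rank ker ∂_1 − rank ∂_2 = (19 − 10) − 5 = 4, and the invariant factors of ∂_2 are all 1, so H_1 ≅ Z^4.
  H_2: rank ker ∂_2 − rank ∂_3 = (5 − 5) − 0 = 0, and there is no ∂_3, so H_2 ≅ 0.

(K is a triangulation of the disjoint union of the Möbius band and a wedge of 3 circles.)

H_0 ≅ Z^2,  H_1 ≅ Z^4,  H_2 = 0.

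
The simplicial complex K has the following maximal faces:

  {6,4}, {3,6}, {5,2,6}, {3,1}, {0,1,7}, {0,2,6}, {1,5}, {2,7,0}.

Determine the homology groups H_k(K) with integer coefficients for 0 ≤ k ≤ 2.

H_0 ≅ Z,  H_1 ≅ Z^2,  H_2 = 0.

Take the total order 0 < 1 < 2 < 3 < 4 < 5 < 6 < 7 on the vertex set. Then K (dimension 2) consists of the simplices:

  0-simplices (8): [0], [1], [2], [3], [4], [5], [6], [7]
  1-simplices (13): [0,1], [0,2], [0,6], [0,7], [1,3], [1,5], [1,7], [2,5], [2,6], [2,7], [3,6], [4,6], [5,6]
  2-simplices (4): [0,1,7], [0,2,6], [0,2,7], [2,5,6]

giving chain groups C_0 ≅ Z^8, C_1 ≅ Z^13, C_2 ≅ Z^4.

Boundary ∂_1: C_1 → C_0 is given by ∂[p,q] = [q] − [p].
As a 8×13 matrix over Z this has rank 7, with invariant factors (1,1,1,1,1,1,1).

The boundary map ∂_2: C_2 → C_1 sends each 2-simplex [p,q,r] to [q,r] − [p,r] + [p,q]. For instance
  ∂[0,2,7] = [2,7] − [0,7] + [0,2],
  ∂[2,5,6] = [5,6] − [2,6] + [2,5].
This gives a 13×4 integer matrix of rank 4; reducing to Smith normal form yields diagonal entries (1,1,1,1).

Reading off H_k = ker ∂_k / im ∂_{k+1}:

  H_0: rank C_0 − rank ∂_1 = 8 − 7 = 1, and the invariant factors of ∂_1 are all 1, so H_0 ≅ Z.
  H_1: rank ker ∂_1 − rank ∂_2 = (13 − 7) − 4 = 2, and the invariant factors of ∂_2 are all 1, so H_1 ≅ Z^2.
  H_2: rank ker ∂_2 − rank ∂_3 = (4 − 4) − 0 = 0, and there is no ∂_3, so H_2 ≅ 0.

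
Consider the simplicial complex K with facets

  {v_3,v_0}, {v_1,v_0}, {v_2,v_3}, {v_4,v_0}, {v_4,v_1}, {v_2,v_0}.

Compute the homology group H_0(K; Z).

H_0 = Z.

We work with the vertex ordering v_0 < v_1 < v_2 < v_3 < v_4. The simplices of K, each written with vertices in increasing order, are:

  0-simplices (5): [v_0], [v_1], [v_2], [v_3], [v_4]
  1-simplices (6): [v_0,v_1], [v_0,v_2], [v_0,v_3], [v_0,v_4], [v_1,v_4], [v_2,v_3]

Hence C_0 ≅ Z^5, C_1 ≅ Z^6.

∂_1: C_1 → C_0 maps an edge to its endpoints' difference, ∂[p,q] = q − p.
This gives a 5×6 integer matrix of rank 4; reducing to Smith normal form yields diagonal entries (1,1,1,1).

Now H_k = ker ∂_k / im ∂_{k+1}, so:

  H_0: rank C_0 − rank ∂_1 = 5 − 4 = 1, and the invariant factors of ∂_1 are all 1, so H_0 = Z.

(K is a triangulation of a wedge of 2 circles.)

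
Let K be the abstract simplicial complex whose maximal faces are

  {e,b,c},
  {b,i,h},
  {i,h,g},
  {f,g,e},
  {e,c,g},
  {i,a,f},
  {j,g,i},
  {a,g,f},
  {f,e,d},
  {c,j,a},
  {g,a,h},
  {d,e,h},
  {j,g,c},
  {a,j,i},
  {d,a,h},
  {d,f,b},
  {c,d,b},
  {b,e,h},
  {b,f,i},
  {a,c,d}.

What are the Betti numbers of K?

Take the total order a < b < c < d < e < f < g < h < i < j on the vertex set. Then K (dimension 2) consists of the simplices:

  0-simplices (10): a, b, c, d, e, f, g, h, i, j
  1-simplices (30): ac, ad, af, ag, ah, ai, aj, bc, bd, be, bf, bh, bi, cd, ce, cg, cj, de, df, dh, ef, eg, eh, fg, fi, gh, gi, gj, hi, ij
  2-simplices (20): acd, acj, adh, afg, afi, agh, aij, bcd, bce, bdf, beh, bfi, bhi, ceg, cgj, def, deh, efg, ghi, gij

giving chain groups C_0 ≅ Z^10, C_1 ≅ Z^30, C_2 ≅ Z^20.

∂_1: C_1 → C_0 maps an edge to its endpoints' difference, ∂[p,q] = q − p. For instance
  ∂cd = d − c.
As a 10×30 matrix over Z this has rank 9, with invariant factors (1,1,1,1,1,1,1,1,1).

The boundary map ∂_2: C_2 → C_1 sends each 2-simplex [p,q,r] to [q,r] − [p,r] + [p,q]. For instance
  ∂bce = ce − be + bc,
  ∂afg = fg − ag + af.
The 30×20 boundary matrix has rank 20 and Smith normal form diag(1,1,1,1,1,1,1,1,1,1,1,1,1,1,1,1,1,1,1,2).

Computing H_k = (kernel of ∂_k) / (image of ∂_{k+1}):

  H_0: rank C_0 − rank ∂_1 = 10 − 9 = 1, and the invariant factors of ∂_1 are all 1, so H_0 ≅ Z.
  H_1: rank ker ∂_1 − rank ∂_2 = (30 − 9) − 20 = 1, and ∂_2 has invariant factor 2 > 1, so H_1 ≅ Z ⊕ Z/2.
  H_2: rank ker ∂_2 − rank ∂_3 = (20 − 20) − 0 = 0, and there is no ∂_3, so H_2 ≅ 0.

As a check, the Euler characteristic is 10 − 30 + 20 = 0, which agrees with 1 − 1 + 0 = 0.
(K is a triangulation of the Klein bottle.)

Hence the Betti numbers are b_0 = 1, b_1 = 1, b_2 = 0.

b_0 = 1, b_1 = 1, b_2 = 0.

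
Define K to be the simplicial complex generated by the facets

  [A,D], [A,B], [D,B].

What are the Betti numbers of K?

b_0 = 1, b_1 = 1.

We work with the vertex ordering A < B < D. The simplices of K, each written with vertices in increasing order, are:

  0-simplices (3): A, B, D
  1-simplices (3): AB, AD, BD

giving chain groups C_0 ≅ Z^3, C_1 ≅ Z^3.

Boundary ∂_1: C_1 → C_0 sends each edge [p,q] (with p < q) to q − p.
As a 3×3 matrix over Z this has rank 2, with invariant factors (1,1).

Reading off H_k = ker ∂_k / im ∂_{k+1}:

  H_0: rank C_0 − rank ∂_1 = 3 − 2 = 1, and the invariant factors of ∂_1 are all 1, so H_0 = Z.
  H_1: rank ker ∂_1 − rank ∂_2 = (3 − 2) − 0 = 1, and there is no ∂_2, so H_1 = Z.

As a check, the Euler characteristic is 3 − 3 = 0, which agrees with 1 − 1 = 0.

Hence the Betti numbers are b_0 = 1, b_1 = 1.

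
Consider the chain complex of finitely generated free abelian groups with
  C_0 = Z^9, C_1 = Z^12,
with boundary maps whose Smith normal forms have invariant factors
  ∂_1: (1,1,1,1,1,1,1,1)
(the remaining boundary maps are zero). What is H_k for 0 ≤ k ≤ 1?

H_0: b_0 = 9 − 0 − 8 = 1; torsion from ∂_1 factors > 1: none. So H_0 = Z.
H_1: b_1 = 12 − 8 − 0 = 4; torsion from ∂_2 factors > 1: none. So H_1 = Z^4.

H_0 = Z,  H_1 = Z^4.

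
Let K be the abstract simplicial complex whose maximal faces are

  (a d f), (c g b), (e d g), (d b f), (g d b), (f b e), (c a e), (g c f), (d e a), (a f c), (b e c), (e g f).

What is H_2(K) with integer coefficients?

We work with the vertex ordering a < b < c < d < e < f < g. The simplices of K, each written with vertices in increasing order, are:

  0-simplices (7): a, b, c, d, e, f, g
  1-simplices (18): ac, ad, ae, af, bc, bd, be, bf, bg, ce, cf, cg, de, df, dg, ef, eg, fg
  2-simplices (12): ace, acf, ade, adf, bce, bcg, bdf, bdg, bef, cfg, deg, efg

so the chain groups are C_0 ≅ Z^7, C_1 ≅ Z^18, C_2 ≅ Z^12.

The boundary map ∂_1: C_1 → C_0 maps an edge to its endpoints' difference, ∂[p,q] = q − p. For instance
  ∂dg = g − d.
The 7×18 boundary matrix has rank 6 and Smith normal form diag(1,1,1,1,1,1).

∂_2: C_2 → C_1 maps a triangle to the signed sum of its edges. For instance
  ∂ace = ce − ae + ac,
  ∂cfg = fg − cg + cf.
This gives a 18×12 integer matrix of rank 12; reducing to Smith normal form yields diagonal entries (1,1,1,1,1,1,1,1,1,1,1,2).

Reading off H_k = ker ∂_k / im ∂_{k+1}:

  H_2: rank ker ∂_2 − rank ∂_3 = (12 − 12) − 0 = 0, and there is no ∂_3, so H_2 ≅ 0.

(K is a triangulation of the real projective plane RP^2.)

H_2 = 0.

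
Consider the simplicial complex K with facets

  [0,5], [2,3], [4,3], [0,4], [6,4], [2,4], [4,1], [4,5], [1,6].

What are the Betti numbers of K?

Fix the vertex order 0 < 1 < 2 < 3 < 4 < 5 < 6 and write every simplex with vertices in increasing order. Then dim K = 1 and the simplices of K are:

  0-simplices (7): [0], [1], [2], [3], [4], [5], [6]
  1-simplices (9): [0,4], [0,5], [1,4], [1,6], [2,3], [2,4], [3,4], [4,5], [4,6]

Hence C_0 ≅ Z^7, C_1 ≅ Z^9.

∂_1: C_1 → C_0 maps an edge to its endpoints' difference, ∂[p,q] = q − p.
As a 7×9 matrix over Z this has rank 6, with invariant factors (1,1,1,1,1,1).

Computing H_k = (kernel of ∂_k) / (image of ∂_{k+1}):

  H_0: rank C_0 − rank ∂_1 = 7 − 6 = 1, and the invariant factors of ∂_1 are all 1, so H_0 ≅ Z.
  H_1: rank ker ∂_1 − rank ∂_2 = (9 − 6) − 0 = 3, and there is no ∂_2, so H_1 ≅ Z^3.

As a check, the Euler characteristic is 7 − 9 = -2, which agrees with 1 − 3 = -2.

Hence the Betti numbers are b_0 = 1, b_1 = 3.

b_0 = 1, b_1 = 3.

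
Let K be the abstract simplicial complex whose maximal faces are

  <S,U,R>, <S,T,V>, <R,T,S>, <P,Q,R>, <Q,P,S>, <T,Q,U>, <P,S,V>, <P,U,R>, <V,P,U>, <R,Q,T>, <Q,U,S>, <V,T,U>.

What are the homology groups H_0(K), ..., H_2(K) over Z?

Take the total order P < Q < R < S < T < U < V on the vertex set. Then K (dimension 2) consists of the simplices:

  0-simplices (7): P, Q, R, S, T, U, V
  1-simplices (18): PQ, PR, PS, PU, PV, QR, QS, QT, QU, RS, RT, RU, ST, SU, SV, TU, TV, UV
  2-simplices (12): PQR, PQS, PRU, PSV, PUV, QRT, QSU, QTU, RST, RSU, STV, TUV

giving chain groups C_0 ≅ Z^7, C_1 ≅ Z^18, C_2 ≅ Z^12.

Boundary ∂_1: C_1 → C_0 sends each edge [p,q] (with p < q) to q − p. For instance
  ∂QT = T − Q.
As a 7×18 matrix over Z this has rank 6, with invariant factors (1,1,1,1,1,1).

∂_2: C_2 → C_1 acts by ∂[p,q,r] = [q,r] − [p,r] + [p,q]. For instance
  ∂RSU = SU − RU + RS,
  ∂PQS = QS − PS + PQ.
The 18×12 boundary matrix has rank 12 and Smith normal form diag(1,1,1,1,1,1,1,1,1,1,1,2).

Now H_k = ker ∂_k / im ∂_{k+1}, so:

  H_0: rank C_0 − rank ∂_1 = 7 − 6 = 1, and the invariant factors of ∂_1 are all 1, so H_0 ≅ Z.
  H_1: rank ker ∂_1 − rank ∂_2 = (18 − 6) − 12 = 0, and ∂_2 has invariant factor 2 > 1, so H_1 ≅ Z/2Z.
  H_2: rank ker ∂_2 − rank ∂_3 = (12 − 12) − 0 = 0, and there is no ∂_3, so H_2 ≅ 0.

As a check, the Euler characteristic is 7 − 18 + 12 = 1, which agrees with 1 − 0 + 0 = 1.
(K is a triangulation of the real projective plane RP^2.)

H_0 ≅ Z,  H_1 ≅ Z/2Z,  H_2 = 0.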